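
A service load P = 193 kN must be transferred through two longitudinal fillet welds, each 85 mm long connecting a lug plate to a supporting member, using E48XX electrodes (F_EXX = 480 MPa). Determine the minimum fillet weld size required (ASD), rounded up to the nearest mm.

w = 12 mm

Total weld length L = 170 mm.
Required throat t_e = P × Ω / (0.6 F_EXX × L) = 193 × 2.0 / (0.6 × 480 × 170 × 10⁻³) = 7.884 mm.
Required leg w = t_e / 0.707 = 11.15 mm → use 12 mm.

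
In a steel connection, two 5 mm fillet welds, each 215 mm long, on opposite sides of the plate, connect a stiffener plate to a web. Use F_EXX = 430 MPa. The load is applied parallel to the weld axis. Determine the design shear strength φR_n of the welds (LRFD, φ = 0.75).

φR_n ≈ 294 kN

Effective throat t_e = 0.707 × 5 = 3.535 mm.
Total length L = 430 mm; A_we = 3.535 × 430 = 1520 mm².
F_nw = 0.6 F_EXX = 0.6 × 430 = 258 MPa.
φR_n = 0.75 × 258 × 1520 × 10⁻³ = 294.1 kN.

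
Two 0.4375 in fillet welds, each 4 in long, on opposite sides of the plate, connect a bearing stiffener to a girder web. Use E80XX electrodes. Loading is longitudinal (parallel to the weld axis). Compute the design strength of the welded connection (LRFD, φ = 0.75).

E80XX → F_EXX = 80 ksi.
Effective throat t_e = 0.707 × 0.4375 = 0.3093 in.
Total length L = 8 in; A_we = 0.3093 × 8 = 2.474 in².
F_nw = 0.6 F_EXX = 0.6 × 80 = 48 ksi.
φR_n = 0.75 × 48 × 2.474 = 89.08 kip.

φR_n ≈ 89.1 kip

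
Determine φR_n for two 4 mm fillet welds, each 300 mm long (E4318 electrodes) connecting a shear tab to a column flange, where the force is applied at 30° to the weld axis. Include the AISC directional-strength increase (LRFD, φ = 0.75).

E43XX → F_EXX = 430 MPa.
t_e = 0.707 × 4 = 2.828 mm; A_we = 2.828 × 600 = 1697 mm².
Directional factor: 1.0 + 0.5 sin^1.5(30°) = 1.177.
F_nw = 0.6 × 430 × 1.177 = 303.6 MPa.
φR_n = 0.75 × 303.6 × 1697 × 10⁻³ = 386.4 kN.

φR_n ≈ 386 kN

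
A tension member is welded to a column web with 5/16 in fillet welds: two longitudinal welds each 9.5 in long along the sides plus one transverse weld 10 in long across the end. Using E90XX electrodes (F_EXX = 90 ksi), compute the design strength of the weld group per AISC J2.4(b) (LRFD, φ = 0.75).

φR_n ≈ 279 kip

t_e = 0.707 × 0.3125 = 0.2209 in.
R_nwl = 0.6 × 90 × 0.2209 × 19 = 226.7 kip (longitudinal, 2 welds).
R_nwt = 0.6 × 90 × 0.2209 × 10 = 119.3 kip (transverse, base value).
(i) R_nwl + R_nwt = 346 kip; (ii) 0.85 R_nwl + 1.5 R_nwt = 371.6 kip.
R_n = max = 371.6 kip [governs: (ii)]; φR_n = 278.7 kip.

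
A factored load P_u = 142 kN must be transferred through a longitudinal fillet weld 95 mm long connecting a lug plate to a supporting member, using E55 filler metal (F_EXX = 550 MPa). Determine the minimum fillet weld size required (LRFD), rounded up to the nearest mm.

Total weld length L = 95 mm.
Required throat t_e = P_u / (φ × 0.6 F_EXX × L) = 142 / (0.75 × 0.6 × 550 × 95 × 10⁻³) = 6.039 mm.
Required leg w = t_e / 0.707 = 8.542 mm → use 9 mm.

w = 9 mm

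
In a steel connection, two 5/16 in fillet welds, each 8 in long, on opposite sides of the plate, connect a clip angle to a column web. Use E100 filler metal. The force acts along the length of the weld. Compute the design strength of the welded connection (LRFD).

φR_n ≈ 159 kips

E100XX → F_EXX = 100 ksi.
Effective throat t_e = 0.707 × 0.3125 = 0.2209 in.
Total length L = 16 in; A_we = 0.2209 × 16 = 3.535 in².
F_nw = 0.6 F_EXX = 0.6 × 100 = 60 ksi.
φR_n = 0.75 × 60 × 3.535 = 159.1 kips.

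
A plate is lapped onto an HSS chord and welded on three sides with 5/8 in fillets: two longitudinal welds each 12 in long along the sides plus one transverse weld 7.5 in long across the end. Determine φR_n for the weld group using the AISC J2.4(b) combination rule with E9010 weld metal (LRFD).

E90XX → F_EXX = 90 ksi.
t_e = 0.707 × 0.625 = 0.4419 in.
R_nwl = 0.6 × 90 × 0.4419 × 24 = 572.7 kip (longitudinal, 2 welds).
R_nwt = 0.6 × 90 × 0.4419 × 7.5 = 179 kip (transverse, base value).
(i) R_nwl + R_nwt = 751.6 kip; (ii) 0.85 R_nwl + 1.5 R_nwt = 755.2 kip.
R_n = max = 755.2 kip [governs: (ii)]; φR_n = 566.4 kip.

φR_n ≈ 566 kip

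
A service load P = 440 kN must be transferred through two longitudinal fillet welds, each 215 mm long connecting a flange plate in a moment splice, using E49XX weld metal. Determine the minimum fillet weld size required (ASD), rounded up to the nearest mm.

E49XX → F_EXX = 490 MPa.
Total weld length L = 430 mm.
Required throat t_e = P × Ω / (0.6 F_EXX × L) = 440 × 2.0 / (0.6 × 490 × 430 × 10⁻³) = 6.961 mm.
Required leg w = t_e / 0.707 = 9.846 mm → use 10 mm.

w = 10 mm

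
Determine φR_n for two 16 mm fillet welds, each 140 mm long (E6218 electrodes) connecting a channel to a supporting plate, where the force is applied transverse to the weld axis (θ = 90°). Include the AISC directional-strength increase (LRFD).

E62XX → F_EXX = 620 MPa.
t_e = 0.707 × 16 = 11.31 mm; A_we = 11.31 × 280 = 3167 mm².
Directional factor: 1.0 + 0.5 sin^1.5(90°) = 1.5.
F_nw = 0.6 × 620 × 1.5 = 558 MPa.
φR_n = 0.75 × 558 × 3167 × 10⁻³ = 1326 kN.

φR_n ≈ 1330 kN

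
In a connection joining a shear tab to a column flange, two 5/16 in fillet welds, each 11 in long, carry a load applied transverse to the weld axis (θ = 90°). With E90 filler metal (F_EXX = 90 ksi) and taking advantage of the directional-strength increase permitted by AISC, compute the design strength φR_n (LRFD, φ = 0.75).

φR_n ≈ 295 kips

t_e = 0.707 × 0.3125 = 0.2209 in; A_we = 0.2209 × 22 = 4.861 in².
Directional factor: 1.0 + 0.5 sin^1.5(90°) = 1.5.
F_nw = 0.6 × 90 × 1.5 = 81 ksi.
φR_n = 0.75 × 81 × 4.861 = 295.3 kips.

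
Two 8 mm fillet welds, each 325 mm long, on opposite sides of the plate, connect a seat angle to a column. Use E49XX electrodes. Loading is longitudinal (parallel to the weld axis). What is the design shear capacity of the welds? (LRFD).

E49XX → F_EXX = 490 MPa.
Effective throat t_e = 0.707 × 8 = 5.656 mm.
Total length L = 650 mm; A_we = 5.656 × 650 = 3676 mm².
F_nw = 0.6 F_EXX = 0.6 × 490 = 294 MPa.
φR_n = 0.75 × 294 × 3676 × 10⁻³ = 810.6 kN.

φR_n ≈ 811 kN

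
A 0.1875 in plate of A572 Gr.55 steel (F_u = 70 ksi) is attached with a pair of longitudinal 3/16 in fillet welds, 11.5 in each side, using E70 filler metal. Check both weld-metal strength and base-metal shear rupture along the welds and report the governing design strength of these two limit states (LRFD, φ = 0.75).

φR_n ≈ 96 kip (weld metal governs)

E70XX → F_EXX = 70 ksi.
t_e = 0.707 × 0.1875 = 0.1326 in; L = 23 in.
Weld metal: φR_n = 0.75 × 0.6 × 70 × 0.1326 × 23 = 96.04 kip.
Base metal (shear rupture): φR_n = 0.75 × 0.6 × 70 × 0.1875 × 23 = 135.8 kip.
Governing: weld metal.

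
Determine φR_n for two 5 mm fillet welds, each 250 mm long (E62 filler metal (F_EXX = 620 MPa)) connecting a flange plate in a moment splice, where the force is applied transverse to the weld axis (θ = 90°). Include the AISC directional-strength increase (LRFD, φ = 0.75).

t_e = 0.707 × 5 = 3.535 mm; A_we = 3.535 × 500 = 1767 mm².
Directional factor: 1.0 + 0.5 sin^1.5(90°) = 1.5.
F_nw = 0.6 × 620 × 1.5 = 558 MPa.
φR_n = 0.75 × 558 × 1767 × 10⁻³ = 739.7 kN.

φR_n ≈ 740 kN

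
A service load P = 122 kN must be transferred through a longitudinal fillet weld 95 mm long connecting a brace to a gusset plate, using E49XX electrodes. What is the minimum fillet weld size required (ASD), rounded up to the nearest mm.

E49XX → F_EXX = 490 MPa.
Total weld length L = 95 mm.
Required throat t_e = P × Ω / (0.6 F_EXX × L) = 122 × 2.0 / (0.6 × 490 × 95 × 10⁻³) = 8.736 mm.
Required leg w = t_e / 0.707 = 12.36 mm → use 13 mm.

w = 13 mm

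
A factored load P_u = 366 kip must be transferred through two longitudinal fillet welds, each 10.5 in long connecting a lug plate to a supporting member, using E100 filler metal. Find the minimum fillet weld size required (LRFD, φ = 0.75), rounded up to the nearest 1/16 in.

E100XX → F_EXX = 100 ksi.
Total weld length L = 21 in.
Required throat t_e = P_u / (φ × 0.6 F_EXX × L) = 366 / (0.75 × 0.6 × 100 × 21) = 0.3873 in.
Required leg w = t_e / 0.707 = 0.5478 in → use 9/16 in.

w = 9/16 in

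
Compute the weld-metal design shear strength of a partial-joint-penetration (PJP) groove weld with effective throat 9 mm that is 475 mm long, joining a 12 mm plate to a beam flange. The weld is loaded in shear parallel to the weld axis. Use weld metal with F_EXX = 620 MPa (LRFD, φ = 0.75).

Effective throat (given) t_e = 9 mm.
A_we = 9 × 475 = 4275 mm².
F_nw = 0.6 F_EXX = 372 MPa.
φR_n = 0.75 × 372 × 4275 × 10⁻³ = 1193 kN.

φR_n ≈ 1190 kN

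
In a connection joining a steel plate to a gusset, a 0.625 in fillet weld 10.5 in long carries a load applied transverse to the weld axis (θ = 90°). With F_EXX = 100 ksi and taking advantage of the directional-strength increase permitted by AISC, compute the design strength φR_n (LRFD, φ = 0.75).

t_e = 0.707 × 0.625 = 0.4419 in; A_we = 0.4419 × 10.5 = 4.64 in².
Directional factor: 1.0 + 0.5 sin^1.5(90°) = 1.5.
F_nw = 0.6 × 100 × 1.5 = 90 ksi.
φR_n = 0.75 × 90 × 4.64 = 313.2 kips.

φR_n ≈ 313 kips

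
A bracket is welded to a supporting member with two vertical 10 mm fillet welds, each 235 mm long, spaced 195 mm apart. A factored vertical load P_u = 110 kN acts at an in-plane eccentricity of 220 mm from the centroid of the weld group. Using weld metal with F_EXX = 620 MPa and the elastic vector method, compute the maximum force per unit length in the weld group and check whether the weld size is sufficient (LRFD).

Total weld length L_w = 470 mm. Treat welds as unit-width lines.
Polar moment about centroid: J = 2[d³/12 + d(b/2)²] = 2[235³/12 + 235×97.5²] = 6631000 mm³.
Direct shear f_v = P/L_w = 110×10³ / 470 = 234 N/mm (vertical).
Torsion M = P·e = 110×10³ × 220 = 24200000 N·mm.
Critical point at (x, y) = (97.5, 117.5) from centroid. f_tx = M·y/J = 428.8 N/mm; f_ty = M·x/J = 355.8 N/mm.
Resultant f_max = √[f_tx² + (f_v + f_ty)²] = √[428.8² + (234 + 355.8)²] = 729.3 N/mm.
Capacity per unit length: φr_n = 0.75 × 0.6 × 620 × (0.707 × 10) = 1973 N/mm.
729.3 ≤ 1973 → adequate.

f_max ≈ 729 N/mm; adequate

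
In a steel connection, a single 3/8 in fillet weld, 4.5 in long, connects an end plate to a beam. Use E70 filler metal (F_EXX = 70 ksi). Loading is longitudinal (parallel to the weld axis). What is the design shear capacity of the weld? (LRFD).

Effective throat t_e = 0.707 × 0.375 = 0.2651 in.
Total length L = 4.5 in; A_we = 0.2651 × 4.5 = 1.193 in².
F_nw = 0.6 F_EXX = 0.6 × 70 = 42 ksi.
φR_n = 0.75 × 42 × 1.193 = 37.58 kip.

φR_n ≈ 37.6 kip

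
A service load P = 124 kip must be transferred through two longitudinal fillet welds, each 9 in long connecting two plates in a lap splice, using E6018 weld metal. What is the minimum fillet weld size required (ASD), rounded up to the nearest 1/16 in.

w = 9/16 in

E60XX → F_EXX = 60 ksi.
Total weld length L = 18 in.
Required throat t_e = P × Ω / (0.6 F_EXX × L) = 124 × 2.0 / (0.6 × 60 × 18) = 0.3827 in.
Required leg w = t_e / 0.707 = 0.5413 in → use 9/16 in.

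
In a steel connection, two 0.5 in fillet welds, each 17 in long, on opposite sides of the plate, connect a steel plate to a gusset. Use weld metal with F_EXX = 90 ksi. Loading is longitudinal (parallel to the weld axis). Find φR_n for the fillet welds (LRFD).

Effective throat t_e = 0.707 × 0.5 = 0.3535 in.
Total length L = 34 in; A_we = 0.3535 × 34 = 12.02 in².
F_nw = 0.6 F_EXX = 0.6 × 90 = 54 ksi.
φR_n = 0.75 × 54 × 12.02 = 486.8 kip.

φR_n ≈ 487 kip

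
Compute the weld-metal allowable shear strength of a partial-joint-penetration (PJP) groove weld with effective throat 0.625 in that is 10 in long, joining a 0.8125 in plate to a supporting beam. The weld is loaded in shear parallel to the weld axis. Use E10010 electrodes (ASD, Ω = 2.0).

R_n/Ω ≈ 188 kips

E100XX → F_EXX = 100 ksi.
Effective throat (given) t_e = 0.625 in.
A_we = 0.625 × 10 = 6.25 in².
F_nw = 0.6 F_EXX = 60 ksi.
R_n/Ω = (60 × 6.25) / 2.0 = 187.5 kips.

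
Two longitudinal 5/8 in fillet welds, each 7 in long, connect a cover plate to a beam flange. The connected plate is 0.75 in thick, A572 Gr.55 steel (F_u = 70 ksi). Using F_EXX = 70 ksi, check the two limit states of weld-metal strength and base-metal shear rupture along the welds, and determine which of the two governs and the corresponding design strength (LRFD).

t_e = 0.707 × 0.625 = 0.4419 in; L = 14 in.
Weld metal: φR_n = 0.75 × 0.6 × 70 × 0.4419 × 14 = 194.9 kip.
Base metal (shear rupture): φR_n = 0.75 × 0.6 × 70 × 0.75 × 14 = 330.8 kip.
Governing: weld metal.

φR_n ≈ 195 kip (weld metal governs)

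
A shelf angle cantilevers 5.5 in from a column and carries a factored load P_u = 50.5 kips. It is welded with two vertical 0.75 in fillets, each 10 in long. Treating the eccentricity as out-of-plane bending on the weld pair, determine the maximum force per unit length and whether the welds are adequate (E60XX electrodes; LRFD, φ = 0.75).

E60XX → F_EXX = 60 ksi.
L_w = 2 × 10 = 20 in; section modulus (unit throat) S = 2 × L²/6 = 33.33 in².
Direct shear f_v = P/L_w = 50.5/20 = 2.525 kip/in.
Moment M = P × e = 50.5 × 5.5 = 277.75 kip·in; bending f_b = M/S = 8.332 kip/in.
f_max = √(f_v² + f_b²) = √(2.525² + 8.332²) = 8.707 kip/in.
φr_n = 0.75 × 0.6 × 60 × (0.707 × 0.75) = 14.32 kip/in → adequate.

f_max ≈ 8.71 kip/in; adequate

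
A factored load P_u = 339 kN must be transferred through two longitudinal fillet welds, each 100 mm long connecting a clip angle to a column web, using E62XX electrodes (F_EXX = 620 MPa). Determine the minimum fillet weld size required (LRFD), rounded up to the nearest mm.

Total weld length L = 200 mm.
Required throat t_e = P_u / (φ × 0.6 F_EXX × L) = 339 / (0.75 × 0.6 × 620 × 200 × 10⁻³) = 6.075 mm.
Required leg w = t_e / 0.707 = 8.593 mm → use 9 mm.

w = 9 mm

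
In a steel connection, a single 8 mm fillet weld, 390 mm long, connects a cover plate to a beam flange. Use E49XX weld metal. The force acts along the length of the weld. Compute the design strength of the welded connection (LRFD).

φR_n ≈ 486 kN

E49XX → F_EXX = 490 MPa.
Effective throat t_e = 0.707 × 8 = 5.656 mm.
Total length L = 390 mm; A_we = 5.656 × 390 = 2206 mm².
F_nw = 0.6 F_EXX = 0.6 × 490 = 294 MPa.
φR_n = 0.75 × 294 × 2206 × 10⁻³ = 486.4 kN.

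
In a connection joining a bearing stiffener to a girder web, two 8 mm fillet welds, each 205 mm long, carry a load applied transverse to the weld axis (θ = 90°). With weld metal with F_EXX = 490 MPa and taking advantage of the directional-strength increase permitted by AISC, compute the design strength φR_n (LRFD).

t_e = 0.707 × 8 = 5.656 mm; A_we = 5.656 × 410 = 2319 mm².
Directional factor: 1.0 + 0.5 sin^1.5(90°) = 1.5.
F_nw = 0.6 × 490 × 1.5 = 441 MPa.
φR_n = 0.75 × 441 × 2319 × 10⁻³ = 767 kN.

φR_n ≈ 767 kN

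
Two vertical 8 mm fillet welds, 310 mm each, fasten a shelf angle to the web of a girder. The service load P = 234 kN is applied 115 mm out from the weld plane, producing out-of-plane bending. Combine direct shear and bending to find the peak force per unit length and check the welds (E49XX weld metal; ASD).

E49XX → F_EXX = 490 MPa.
L_w = 2 × 310 = 620 mm; section modulus (unit throat) S = 2 × L²/6 = 32030 mm².
Direct shear f_v = P/L_w = 234×10³/620 = 377.4 N/mm.
Moment M = P × e = 234×10³ × 115 = 26910000 N·mm; bending f_b = M/S = 840.1 N/mm.
f_max = √(f_v² + f_b²) = √(377.4² + 840.1²) = 921 N/mm.
r_n/Ω = (1/2.0) × 0.6 × 490 × (0.707 × 8) = 831.4 N/mm → NOT adequate.

f_max ≈ 921 N/mm; NOT adequate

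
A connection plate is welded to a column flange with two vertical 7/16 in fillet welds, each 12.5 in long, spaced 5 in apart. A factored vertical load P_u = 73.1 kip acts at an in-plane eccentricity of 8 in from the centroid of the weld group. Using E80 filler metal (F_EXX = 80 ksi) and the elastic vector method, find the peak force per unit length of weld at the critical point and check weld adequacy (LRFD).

f_max ≈ 9.65 kip/in; adequate

Total weld length L_w = 25 in. Treat welds as unit-width lines.
Polar moment about centroid: J = 2[d³/12 + d(b/2)²] = 2[12.5³/12 + 12.5×2.5²] = 481.8 in³.
Direct shear f_v = P/L_w = 73.1 / 25 = 2.924 kip/in (vertical).
Torsion M = P·e = 73.1 × 8 = 584.8 kip·in.
Critical point at (x, y) = (2.5, 6.25) from centroid. f_tx = M·y/J = 7.587 kip/in; f_ty = M·x/J = 3.035 kip/in.
Resultant f_max = √[f_tx² + (f_v + f_ty)²] = √[7.587² + (2.924 + 3.035)²] = 9.647 kip/in.
Capacity per unit length: φr_n = 0.75 × 0.6 × 80 × (0.707 × 0.4375) = 11.14 kip/in.
9.647 ≤ 11.14 → adequate.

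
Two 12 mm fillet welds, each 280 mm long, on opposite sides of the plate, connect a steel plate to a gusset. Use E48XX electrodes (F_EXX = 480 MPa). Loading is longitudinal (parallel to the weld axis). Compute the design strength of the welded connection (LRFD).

Effective throat t_e = 0.707 × 12 = 8.484 mm.
Total length L = 560 mm; A_we = 8.484 × 560 = 4751 mm².
F_nw = 0.6 F_EXX = 0.6 × 480 = 288 MPa.
φR_n = 0.75 × 288 × 4751 × 10⁻³ = 1026 kN.

φR_n ≈ 1030 kN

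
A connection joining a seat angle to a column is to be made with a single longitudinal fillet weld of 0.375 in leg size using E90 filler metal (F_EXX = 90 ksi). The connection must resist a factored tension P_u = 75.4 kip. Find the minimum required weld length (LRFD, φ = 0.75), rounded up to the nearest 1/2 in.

L = 7.5 in

Throat t_e = 0.707 × 0.375 = 0.2651 in.
φr_n = 0.75 × 0.6 × 90 × 0.2651 = 10.74 kip/in.
L_req = P_u / φr_n = 75.4 / 10.74 = 7.022 in total.
Round up → use L = 7.5 in.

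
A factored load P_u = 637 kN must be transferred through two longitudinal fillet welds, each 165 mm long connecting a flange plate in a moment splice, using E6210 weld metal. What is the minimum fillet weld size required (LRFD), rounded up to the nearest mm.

w = 10 mm

E62XX → F_EXX = 620 MPa.
Total weld length L = 330 mm.
Required throat t_e = P_u / (φ × 0.6 F_EXX × L) = 637 / (0.75 × 0.6 × 620 × 330 × 10⁻³) = 6.919 mm.
Required leg w = t_e / 0.707 = 9.786 mm → use 10 mm.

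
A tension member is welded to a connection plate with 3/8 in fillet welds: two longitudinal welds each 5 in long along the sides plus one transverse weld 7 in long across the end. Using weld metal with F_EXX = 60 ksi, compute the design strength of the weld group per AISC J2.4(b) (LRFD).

t_e = 0.707 × 0.375 = 0.2651 in.
R_nwl = 0.6 × 60 × 0.2651 × 10 = 95.44 kips (longitudinal, 2 welds).
R_nwt = 0.6 × 60 × 0.2651 × 7 = 66.81 kips (transverse, base value).
(i) R_nwl + R_nwt = 162.3 kips; (ii) 0.85 R_nwl + 1.5 R_nwt = 181.3 kips.
R_n = max = 181.3 kips [governs: (ii)]; φR_n = 136 kips.

φR_n ≈ 136 kips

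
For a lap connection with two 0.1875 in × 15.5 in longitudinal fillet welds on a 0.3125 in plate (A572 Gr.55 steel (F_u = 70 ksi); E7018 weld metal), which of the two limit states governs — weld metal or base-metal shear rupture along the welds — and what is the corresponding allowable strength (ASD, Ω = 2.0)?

E70XX → F_EXX = 70 ksi.
t_e = 0.707 × 0.1875 = 0.1326 in; L = 31 in.
Weld metal: R_n/Ω = (1/2.0) × 0.6 × 70 × 0.1326 × 31 = 86.3 kip.
Base metal (shear rupture): R_n/Ω = (1/2.0) × 0.6 × 70 × 0.3125 × 31 = 203.4 kip.
Governing: weld metal.

R_n/Ω ≈ 86.3 kip (weld metal governs)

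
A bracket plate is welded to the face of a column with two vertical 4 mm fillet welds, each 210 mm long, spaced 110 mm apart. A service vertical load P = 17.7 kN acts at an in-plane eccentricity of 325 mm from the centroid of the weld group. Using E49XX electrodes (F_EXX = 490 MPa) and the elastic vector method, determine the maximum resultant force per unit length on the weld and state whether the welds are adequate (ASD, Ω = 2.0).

Total weld length L_w = 420 mm. Treat welds as unit-width lines.
Polar moment about centroid: J = 2[d³/12 + d(b/2)²] = 2[210³/12 + 210×55²] = 2814000 mm³.
Direct shear f_v = P/L_w = 17.7×10³ / 420 = 42.14 N/mm (vertical).
Torsion M = P·e = 17.7×10³ × 325 = 5752500 N·mm.
Critical point at (x, y) = (55, 105) from centroid. f_tx = M·y/J = 214.6 N/mm; f_ty = M·x/J = 112.4 N/mm.
Resultant f_max = √[f_tx² + (f_v + f_ty)²] = √[214.6² + (42.14 + 112.4)²] = 264.5 N/mm.
Capacity per unit length: r_n/Ω = (1/2.0) × 0.6 × 490 × (0.707 × 4) = 415.7 N/mm.
264.5 ≤ 415.7 → adequate.

f_max ≈ 265 N/mm; adequate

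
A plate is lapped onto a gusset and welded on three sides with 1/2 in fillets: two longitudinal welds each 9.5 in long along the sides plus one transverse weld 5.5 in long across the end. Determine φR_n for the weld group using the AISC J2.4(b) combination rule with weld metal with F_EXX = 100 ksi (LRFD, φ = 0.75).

φR_n ≈ 390 kip

t_e = 0.707 × 0.5 = 0.3535 in.
R_nwl = 0.6 × 100 × 0.3535 × 19 = 403 kip (longitudinal, 2 welds).
R_nwt = 0.6 × 100 × 0.3535 × 5.5 = 116.7 kip (transverse, base value).
(i) R_nwl + R_nwt = 519.6 kip; (ii) 0.85 R_nwl + 1.5 R_nwt = 517.5 kip.
R_n = max = 519.6 kip [governs: (i)]; φR_n = 389.7 kip.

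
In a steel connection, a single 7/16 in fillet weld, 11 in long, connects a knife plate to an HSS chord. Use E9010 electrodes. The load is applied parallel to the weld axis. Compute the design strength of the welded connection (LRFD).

E90XX → F_EXX = 90 ksi.
Effective throat t_e = 0.707 × 0.4375 = 0.3093 in.
Total length L = 11 in; A_we = 0.3093 × 11 = 3.402 in².
F_nw = 0.6 F_EXX = 0.6 × 90 = 54 ksi.
φR_n = 0.75 × 54 × 3.402 = 137.8 kips.

φR_n ≈ 138 kips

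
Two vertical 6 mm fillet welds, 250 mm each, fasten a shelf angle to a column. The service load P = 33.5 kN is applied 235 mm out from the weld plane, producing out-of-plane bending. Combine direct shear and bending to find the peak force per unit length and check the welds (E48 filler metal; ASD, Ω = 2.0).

E48XX → F_EXX = 480 MPa.
L_w = 2 × 250 = 500 mm; section modulus (unit throat) S = 2 × L²/6 = 20830 mm².
Direct shear f_v = P/L_w = 33.5×10³/500 = 67 N/mm.
Moment M = P × e = 33.5×10³ × 235 = 7872500 N·mm; bending f_b = M/S = 377.9 N/mm.
f_max = √(f_v² + f_b²) = √(67² + 377.9²) = 383.8 N/mm.
r_n/Ω = (1/2.0) × 0.6 × 480 × (0.707 × 6) = 610.8 N/mm → adequate.

f_max ≈ 384 N/mm; adequate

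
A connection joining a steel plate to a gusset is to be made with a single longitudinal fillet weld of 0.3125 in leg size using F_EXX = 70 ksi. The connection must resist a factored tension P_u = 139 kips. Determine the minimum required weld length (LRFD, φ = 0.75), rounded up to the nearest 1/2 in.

Throat t_e = 0.707 × 0.3125 = 0.2209 in.
φr_n = 0.75 × 0.6 × 70 × 0.2209 = 6.96 kips/in.
L_req = P_u / φr_n = 139 / 6.96 = 19.97 in total.
Round up → use L = 20 in.

L = 20 in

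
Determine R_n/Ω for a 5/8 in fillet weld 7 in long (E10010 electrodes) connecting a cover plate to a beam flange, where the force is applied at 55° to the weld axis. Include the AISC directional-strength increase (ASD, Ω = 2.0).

R_n/Ω ≈ 127 kips

E100XX → F_EXX = 100 ksi.
t_e = 0.707 × 0.625 = 0.4419 in; A_we = 0.4419 × 7 = 3.093 in².
Directional factor: 1.0 + 0.5 sin^1.5(55°) = 1.371.
F_nw = 0.6 × 100 × 1.371 = 82.24 ksi.
R_n/Ω = (82.24 × 3.093) / 2.0 = 127.2 kips.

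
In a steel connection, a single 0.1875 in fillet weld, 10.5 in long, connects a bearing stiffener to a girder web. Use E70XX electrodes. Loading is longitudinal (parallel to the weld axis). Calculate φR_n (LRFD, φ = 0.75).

E70XX → F_EXX = 70 ksi.
Effective throat t_e = 0.707 × 0.1875 = 0.1326 in.
Total length L = 10.5 in; A_we = 0.1326 × 10.5 = 1.392 in².
F_nw = 0.6 F_EXX = 0.6 × 70 = 42 ksi.
φR_n = 0.75 × 42 × 1.392 = 43.85 kips.

φR_n ≈ 43.8 kips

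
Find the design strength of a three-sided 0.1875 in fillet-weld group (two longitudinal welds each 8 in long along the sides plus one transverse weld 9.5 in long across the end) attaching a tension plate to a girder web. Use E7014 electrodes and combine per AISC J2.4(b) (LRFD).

φR_n ≈ 116 kip

E70XX → F_EXX = 70 ksi.
t_e = 0.707 × 0.1875 = 0.1326 in.
R_nwl = 0.6 × 70 × 0.1326 × 16 = 89.08 kip (longitudinal, 2 welds).
R_nwt = 0.6 × 70 × 0.1326 × 9.5 = 52.89 kip (transverse, base value).
(i) R_nwl + R_nwt = 142 kip; (ii) 0.85 R_nwl + 1.5 R_nwt = 155.1 kip.
R_n = max = 155.1 kip [governs: (ii)]; φR_n = 116.3 kip.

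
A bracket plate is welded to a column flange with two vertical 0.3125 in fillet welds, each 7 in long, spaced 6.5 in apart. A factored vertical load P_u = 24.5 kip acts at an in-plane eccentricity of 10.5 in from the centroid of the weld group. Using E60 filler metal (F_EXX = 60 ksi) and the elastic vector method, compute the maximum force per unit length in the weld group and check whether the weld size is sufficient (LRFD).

f_max ≈ 7.3 kip/in; NOT adequate

Total weld length L_w = 14 in. Treat welds as unit-width lines.
Polar moment about centroid: J = 2[d³/12 + d(b/2)²] = 2[7³/12 + 7×3.25²] = 205 in³.
Direct shear f_v = P/L_w = 24.5 / 14 = 1.75 kip/in (vertical).
Torsion M = P·e = 24.5 × 10.5 = 257.25 kip·in.
Critical point at (x, y) = (3.25, 3.5) from centroid. f_tx = M·y/J = 4.391 kip/in; f_ty = M·x/J = 4.078 kip/in.
Resultant f_max = √[f_tx² + (f_v + f_ty)²] = √[4.391² + (1.75 + 4.078)²] = 7.297 kip/in.
Capacity per unit length: φr_n = 0.75 × 0.6 × 60 × (0.707 × 0.3125) = 5.965 kip/in.
7.297 > 5.965 → NOT adequate.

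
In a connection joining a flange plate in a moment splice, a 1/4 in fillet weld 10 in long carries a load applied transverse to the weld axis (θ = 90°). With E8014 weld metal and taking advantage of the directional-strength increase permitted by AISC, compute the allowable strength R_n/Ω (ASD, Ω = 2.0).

R_n/Ω ≈ 63.6 kip

E80XX → F_EXX = 80 ksi.
t_e = 0.707 × 0.25 = 0.1767 in; A_we = 0.1767 × 10 = 1.767 in².
Directional factor: 1.0 + 0.5 sin^1.5(90°) = 1.5.
F_nw = 0.6 × 80 × 1.5 = 72 ksi.
R_n/Ω = (72 × 1.767) / 2.0 = 63.63 kip.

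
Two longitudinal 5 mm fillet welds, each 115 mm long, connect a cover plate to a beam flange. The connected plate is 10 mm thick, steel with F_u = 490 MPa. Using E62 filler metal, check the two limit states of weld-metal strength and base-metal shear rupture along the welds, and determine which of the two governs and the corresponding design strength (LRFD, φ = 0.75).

E62XX → F_EXX = 620 MPa.
t_e = 0.707 × 5 = 3.535 mm; L = 230 mm.
Weld metal: φR_n = 0.75 × 0.6 × 620 × 3.535 × 230 × 10⁻³ = 226.8 kN.
Base metal (shear rupture): φR_n = 0.75 × 0.6 × 490 × 10 × 230 × 10⁻³ = 507.2 kN.
Governing: weld metal.

φR_n ≈ 227 kN (weld metal governs)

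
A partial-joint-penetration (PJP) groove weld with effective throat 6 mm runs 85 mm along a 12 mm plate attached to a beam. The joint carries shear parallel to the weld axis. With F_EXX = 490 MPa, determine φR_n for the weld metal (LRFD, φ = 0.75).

Effective throat (given) t_e = 6 mm.
A_we = 6 × 85 = 510 mm².
F_nw = 0.6 F_EXX = 294 MPa.
φR_n = 0.75 × 294 × 510 × 10⁻³ = 112.5 kN.

φR_n ≈ 112 kN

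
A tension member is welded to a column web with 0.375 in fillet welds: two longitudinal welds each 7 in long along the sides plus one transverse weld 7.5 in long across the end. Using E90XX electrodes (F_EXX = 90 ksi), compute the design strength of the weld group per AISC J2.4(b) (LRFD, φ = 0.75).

φR_n ≈ 249 kip

t_e = 0.707 × 0.375 = 0.2651 in.
R_nwl = 0.6 × 90 × 0.2651 × 14 = 200.4 kip (longitudinal, 2 welds).
R_nwt = 0.6 × 90 × 0.2651 × 7.5 = 107.4 kip (transverse, base value).
(i) R_nwl + R_nwt = 307.8 kip; (ii) 0.85 R_nwl + 1.5 R_nwt = 331.4 kip.
R_n = max = 331.4 kip [governs: (ii)]; φR_n = 248.6 kip.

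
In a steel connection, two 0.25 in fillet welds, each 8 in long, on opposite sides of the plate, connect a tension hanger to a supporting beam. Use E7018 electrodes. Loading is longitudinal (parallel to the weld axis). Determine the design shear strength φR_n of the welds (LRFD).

φR_n ≈ 89.1 kip

E70XX → F_EXX = 70 ksi.
Effective throat t_e = 0.707 × 0.25 = 0.1767 in.
Total length L = 16 in; A_we = 0.1767 × 16 = 2.828 in².
F_nw = 0.6 F_EXX = 0.6 × 70 = 42 ksi.
φR_n = 0.75 × 42 × 2.828 = 89.08 kip.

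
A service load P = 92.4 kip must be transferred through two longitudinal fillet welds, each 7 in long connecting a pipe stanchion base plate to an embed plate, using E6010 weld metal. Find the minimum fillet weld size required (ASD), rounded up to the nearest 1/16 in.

E60XX → F_EXX = 60 ksi.
Total weld length L = 14 in.
Required throat t_e = P × Ω / (0.6 F_EXX × L) = 92.4 × 2.0 / (0.6 × 60 × 14) = 0.3667 in.
Required leg w = t_e / 0.707 = 0.5186 in → use 9/16 in.

w = 9/16 in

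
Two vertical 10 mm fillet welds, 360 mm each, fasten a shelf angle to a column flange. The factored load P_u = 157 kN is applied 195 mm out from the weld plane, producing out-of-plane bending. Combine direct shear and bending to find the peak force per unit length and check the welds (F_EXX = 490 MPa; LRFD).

L_w = 2 × 360 = 720 mm; section modulus (unit throat) S = 2 × L²/6 = 43200 mm².
Direct shear f_v = P/L_w = 157×10³/720 = 218.1 N/mm.
Moment M = P × e = 157×10³ × 195 = 30615000 N·mm; bending f_b = M/S = 708.7 N/mm.
f_max = √(f_v² + f_b²) = √(218.1² + 708.7²) = 741.5 N/mm.
φr_n = 0.75 × 0.6 × 490 × (0.707 × 10) = 1559 N/mm → adequate.

f_max ≈ 741 N/mm; adequate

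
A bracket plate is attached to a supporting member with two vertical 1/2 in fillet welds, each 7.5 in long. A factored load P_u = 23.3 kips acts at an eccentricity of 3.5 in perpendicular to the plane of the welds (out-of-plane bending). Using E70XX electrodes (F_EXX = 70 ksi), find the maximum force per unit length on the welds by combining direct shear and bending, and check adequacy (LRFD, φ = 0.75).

f_max ≈ 4.62 kip/in; adequate

L_w = 2 × 7.5 = 15 in; section modulus (unit throat) S = 2 × L²/6 = 18.75 in².
Direct shear f_v = P/L_w = 23.3/15 = 1.553 kip/in.
Moment M = P × e = 23.3 × 3.5 = 81.55 kip·in; bending f_b = M/S = 4.349 kip/in.
f_max = √(f_v² + f_b²) = √(1.553² + 4.349²) = 4.618 kip/in.
φr_n = 0.75 × 0.6 × 70 × (0.707 × 0.5) = 11.14 kip/in → adequate.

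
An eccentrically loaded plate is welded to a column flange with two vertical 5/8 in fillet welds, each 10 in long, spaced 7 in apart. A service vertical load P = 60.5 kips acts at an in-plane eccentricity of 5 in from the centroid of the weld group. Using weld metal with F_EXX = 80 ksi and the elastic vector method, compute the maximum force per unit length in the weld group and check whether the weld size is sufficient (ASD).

f_max ≈ 6.7 kip/in; adequate

Total weld length L_w = 20 in. Treat welds as unit-width lines.
Polar moment about centroid: J = 2[d³/12 + d(b/2)²] = 2[10³/12 + 10×3.5²] = 411.7 in³.
Direct shear f_v = P/L_w = 60.5 / 20 = 3.025 kip/in (vertical).
Torsion M = P·e = 60.5 × 5 = 302.5 kip·in.
Critical point at (x, y) = (3.5, 5) from centroid. f_tx = M·y/J = 3.674 kip/in; f_ty = M·x/J = 2.572 kip/in.
Resultant f_max = √[f_tx² + (f_v + f_ty)²] = √[3.674² + (3.025 + 2.572)²] = 6.695 kip/in.
Capacity per unit length: r_n/Ω = (1/2.0) × 0.6 × 80 × (0.707 × 0.625) = 10.6 kip/in.
6.695 ≤ 10.6 → adequate.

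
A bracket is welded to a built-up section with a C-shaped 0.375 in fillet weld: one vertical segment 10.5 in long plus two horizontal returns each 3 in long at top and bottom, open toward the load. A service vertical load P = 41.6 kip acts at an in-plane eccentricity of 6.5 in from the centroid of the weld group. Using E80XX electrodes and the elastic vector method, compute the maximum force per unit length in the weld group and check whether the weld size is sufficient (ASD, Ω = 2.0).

f_max ≈ 7.14 kip/in; NOT adequate

E80XX → F_EXX = 80 ksi.
Total weld length L_w = 16.5 in. Treat welds as unit-width lines.
Centroid: x̄ = 2×3×1.5 / 16.5 = 0.5455 in from the vertical weld.
Polar moment about centroid: J = I_x + I_y = [10.5³/12 + 2×3×5.25²] + [10.5×0.5455² + 2(3³/12 + 3×0.9545²)] = 274.9 in³.
Direct shear f_v = P/L_w = 41.6 / 16.5 = 2.521 kip/in (vertical).
Torsion M = P·e = 41.6 × 6.5 = 270.4 kip·in.
Critical point at (x, y) = (2.455, 5.25) from centroid. f_tx = M·y/J = 5.163 kip/in; f_ty = M·x/J = 2.414 kip/in.
Resultant f_max = √[f_tx² + (f_v + f_ty)²] = √[5.163² + (2.521 + 2.414)²] = 7.143 kip/in.
Capacity per unit length: r_n/Ω = (1/2.0) × 0.6 × 80 × (0.707 × 0.375) = 6.363 kip/in.
7.143 > 6.363 → NOT adequate.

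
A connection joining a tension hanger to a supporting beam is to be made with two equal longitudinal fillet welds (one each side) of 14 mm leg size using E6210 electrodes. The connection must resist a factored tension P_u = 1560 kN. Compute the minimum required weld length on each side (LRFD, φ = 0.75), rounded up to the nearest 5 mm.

L = 285 mm on each side

E62XX → F_EXX = 620 MPa.
Throat t_e = 0.707 × 14 = 9.898 mm.
φr_n = 0.75 × 0.6 × 620 × 9.898 × 10⁻³ = 2.762 kN/mm.
L_req = P_u / φr_n = 1560 / 2.762 = 564.9 mm total.
Per side: 564.9 / 2 = 282.5 mm.
Round up → use L = 285 mm on each side.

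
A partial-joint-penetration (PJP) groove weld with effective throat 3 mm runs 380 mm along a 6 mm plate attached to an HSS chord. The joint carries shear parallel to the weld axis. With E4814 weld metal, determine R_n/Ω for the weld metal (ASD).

R_n/Ω ≈ 164 kN

E48XX → F_EXX = 480 MPa.
Effective throat (given) t_e = 3 mm.
A_we = 3 × 380 = 1140 mm².
F_nw = 0.6 F_EXX = 288 MPa.
R_n/Ω = (288 × 1140) / 2.0 × 10⁻³ = 164.2 kN.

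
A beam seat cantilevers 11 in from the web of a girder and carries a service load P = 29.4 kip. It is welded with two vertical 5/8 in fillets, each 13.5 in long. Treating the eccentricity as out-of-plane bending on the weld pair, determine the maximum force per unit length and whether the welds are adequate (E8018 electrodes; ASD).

f_max ≈ 5.43 kip/in; adequate

E80XX → F_EXX = 80 ksi.
L_w = 2 × 13.5 = 27 in; section modulus (unit throat) S = 2 × L²/6 = 60.75 in².
Direct shear f_v = P/L_w = 29.4/27 = 1.089 kip/in.
Moment M = P × e = 29.4 × 11 = 323.4 kip·in; bending f_b = M/S = 5.323 kip/in.
f_max = √(f_v² + f_b²) = √(1.089² + 5.323²) = 5.434 kip/in.
r_n/Ω = (1/2.0) × 0.6 × 80 × (0.707 × 0.625) = 10.6 kip/in → adequate.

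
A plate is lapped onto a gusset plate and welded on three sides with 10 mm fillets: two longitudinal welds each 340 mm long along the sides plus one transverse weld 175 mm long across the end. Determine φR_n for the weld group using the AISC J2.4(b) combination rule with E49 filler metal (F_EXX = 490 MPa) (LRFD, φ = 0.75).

φR_n ≈ 1330 kN

t_e = 0.707 × 10 = 7.07 mm.
R_nwl = 0.6 × 490 × 7.07 × 680 × 10⁻³ = 1413 kN (longitudinal, 2 welds).
R_nwt = 0.6 × 490 × 7.07 × 175 × 10⁻³ = 363.8 kN (transverse, base value).
(i) R_nwl + R_nwt = 1777 kN; (ii) 0.85 R_nwl + 1.5 R_nwt = 1747 kN.
R_n = max = 1777 kN [governs: (i)]; φR_n = 1333 kN.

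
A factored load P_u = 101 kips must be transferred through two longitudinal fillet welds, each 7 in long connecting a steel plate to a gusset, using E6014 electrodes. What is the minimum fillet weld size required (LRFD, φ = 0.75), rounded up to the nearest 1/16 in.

w = 7/16 in

E60XX → F_EXX = 60 ksi.
Total weld length L = 14 in.
Required throat t_e = P_u / (φ × 0.6 F_EXX × L) = 101 / (0.75 × 0.6 × 60 × 14) = 0.2672 in.
Required leg w = t_e / 0.707 = 0.3779 in → use 7/16 in.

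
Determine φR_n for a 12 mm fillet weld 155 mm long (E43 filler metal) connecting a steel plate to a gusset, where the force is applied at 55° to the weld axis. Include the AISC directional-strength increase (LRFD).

φR_n ≈ 349 kN

E43XX → F_EXX = 430 MPa.
t_e = 0.707 × 12 = 8.484 mm; A_we = 8.484 × 155 = 1315 mm².
Directional factor: 1.0 + 0.5 sin^1.5(55°) = 1.371.
F_nw = 0.6 × 430 × 1.371 = 353.6 MPa.
φR_n = 0.75 × 353.6 × 1315 × 10⁻³ = 348.8 kN.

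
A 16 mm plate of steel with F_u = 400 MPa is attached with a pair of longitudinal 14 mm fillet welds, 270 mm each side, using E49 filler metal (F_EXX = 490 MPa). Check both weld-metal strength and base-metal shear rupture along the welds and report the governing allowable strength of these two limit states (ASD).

t_e = 0.707 × 14 = 9.898 mm; L = 540 mm.
Weld metal: R_n/Ω = (1/2.0) × 0.6 × 490 × 9.898 × 540 × 10⁻³ = 785.7 kN.
Base metal (shear rupture): R_n/Ω = (1/2.0) × 0.6 × 400 × 16 × 540 × 10⁻³ = 1037 kN.
Governing: weld metal.

R_n/Ω ≈ 786 kN (weld metal governs)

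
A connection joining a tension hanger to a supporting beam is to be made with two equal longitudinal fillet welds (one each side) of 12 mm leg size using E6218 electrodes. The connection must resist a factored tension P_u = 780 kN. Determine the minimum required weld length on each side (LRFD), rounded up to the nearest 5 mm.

L = 165 mm on each side

E62XX → F_EXX = 620 MPa.
Throat t_e = 0.707 × 12 = 8.484 mm.
φr_n = 0.75 × 0.6 × 620 × 8.484 × 10⁻³ = 2.367 kN/mm.
L_req = P_u / φr_n = 780 / 2.367 = 329.5 mm total.
Per side: 329.5 / 2 = 164.8 mm.
Round up → use L = 165 mm on each side.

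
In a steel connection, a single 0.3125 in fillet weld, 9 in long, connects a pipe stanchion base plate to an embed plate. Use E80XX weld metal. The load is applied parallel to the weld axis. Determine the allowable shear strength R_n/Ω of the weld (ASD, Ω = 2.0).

R_n/Ω ≈ 47.7 kip

E80XX → F_EXX = 80 ksi.
Effective throat t_e = 0.707 × 0.3125 = 0.2209 in.
Total length L = 9 in; A_we = 0.2209 × 9 = 1.988 in².
F_nw = 0.6 F_EXX = 0.6 × 80 = 48 ksi.
R_n = 48 × 1.988 = 95.44 kip; R_n/Ω = 95.44/2.0 = 47.72 kip.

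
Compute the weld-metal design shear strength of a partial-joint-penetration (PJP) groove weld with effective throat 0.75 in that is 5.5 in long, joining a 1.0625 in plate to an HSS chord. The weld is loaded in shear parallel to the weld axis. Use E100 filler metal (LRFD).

E100XX → F_EXX = 100 ksi.
Effective throat (given) t_e = 0.75 in.
A_we = 0.75 × 5.5 = 4.125 in².
F_nw = 0.6 F_EXX = 60 ksi.
φR_n = 0.75 × 60 × 4.125 = 185.6 kip.

φR_n ≈ 186 kip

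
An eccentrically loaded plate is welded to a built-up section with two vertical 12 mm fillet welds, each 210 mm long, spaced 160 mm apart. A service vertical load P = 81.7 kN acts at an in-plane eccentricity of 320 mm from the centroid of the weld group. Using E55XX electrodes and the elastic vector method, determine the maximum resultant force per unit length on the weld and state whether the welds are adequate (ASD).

f_max ≈ 946 N/mm; adequate

E55XX → F_EXX = 550 MPa.
Total weld length L_w = 420 mm. Treat welds as unit-width lines.
Polar moment about centroid: J = 2[d³/12 + d(b/2)²] = 2[210³/12 + 210×80²] = 4232000 mm³.
Direct shear f_v = P/L_w = 81.7×10³ / 420 = 194.5 N/mm (vertical).
Torsion M = P·e = 81.7×10³ × 320 = 26144000 N·mm.
Critical point at (x, y) = (80, 105) from centroid. f_tx = M·y/J = 648.7 N/mm; f_ty = M·x/J = 494.3 N/mm.
Resultant f_max = √[f_tx² + (f_v + f_ty)²] = √[648.7² + (194.5 + 494.3)²] = 946.2 N/mm.
Capacity per unit length: r_n/Ω = (1/2.0) × 0.6 × 550 × (0.707 × 12) = 1400 N/mm.
946.2 ≤ 1400 → adequate.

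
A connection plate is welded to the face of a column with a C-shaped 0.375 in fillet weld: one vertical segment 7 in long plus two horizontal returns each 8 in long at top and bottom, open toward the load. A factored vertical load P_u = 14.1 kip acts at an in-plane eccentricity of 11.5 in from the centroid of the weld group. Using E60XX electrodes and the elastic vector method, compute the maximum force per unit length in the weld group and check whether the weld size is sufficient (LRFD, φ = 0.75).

f_max ≈ 3.15 kip/in; adequate

E60XX → F_EXX = 60 ksi.
Total weld length L_w = 23 in. Treat welds as unit-width lines.
Centroid: x̄ = 2×8×4 / 23 = 2.783 in from the vertical weld.
Polar moment about centroid: J = I_x + I_y = [7³/12 + 2×8×3.5²] + [7×2.783² + 2(8³/12 + 8×1.217²)] = 387.8 in³.
Direct shear f_v = P/L_w = 14.1 / 23 = 0.613 kip/in (vertical).
Torsion M = P·e = 14.1 × 11.5 = 162.15 kip·in.
Critical point at (x, y) = (5.217, 3.5) from centroid. f_tx = M·y/J = 1.463 kip/in; f_ty = M·x/J = 2.181 kip/in.
Resultant f_max = √[f_tx² + (f_v + f_ty)²] = √[1.463² + (0.613 + 2.181)²] = 3.154 kip/in.
Capacity per unit length: φr_n = 0.75 × 0.6 × 60 × (0.707 × 0.375) = 7.158 kip/in.
3.154 ≤ 7.158 → adequate.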